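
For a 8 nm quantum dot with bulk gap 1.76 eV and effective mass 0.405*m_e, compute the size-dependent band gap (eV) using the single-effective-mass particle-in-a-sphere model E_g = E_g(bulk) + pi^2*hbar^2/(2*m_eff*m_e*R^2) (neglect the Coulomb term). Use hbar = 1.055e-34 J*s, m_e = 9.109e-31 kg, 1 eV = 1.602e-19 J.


Radius R = 8/2 nm = 4e-09 m
Confinement energy dE = pi^2 * hbar^2 / (2 * m_eff * m_e * R^2)
dE = pi^2 * (1.055e-34)^2 / (2 * 0.405 * 9.109e-31 * (4e-09)^2) J, divided by 1.602e-19 J/eV
dE = 0.0581 eV
Total band gap = E_g(bulk) + dE = 1.76 + 0.0581 = 1.8181 eV

1.8181


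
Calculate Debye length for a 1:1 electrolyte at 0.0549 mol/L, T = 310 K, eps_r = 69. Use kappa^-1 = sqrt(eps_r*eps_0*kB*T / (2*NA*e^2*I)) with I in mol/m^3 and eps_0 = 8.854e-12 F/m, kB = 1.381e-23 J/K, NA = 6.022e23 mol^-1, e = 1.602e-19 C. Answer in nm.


Ionic strength I = 0.0549 * 1^2 * 1000 = 54.9 mol/m^3
kappa^-1 = sqrt(69 * 8.854e-12 * 1.381e-23 * 310 / (2 * 6.022e23 * (1.602e-19)^2 * 54.9))
kappa^-1 = 1.241 nm

1.241


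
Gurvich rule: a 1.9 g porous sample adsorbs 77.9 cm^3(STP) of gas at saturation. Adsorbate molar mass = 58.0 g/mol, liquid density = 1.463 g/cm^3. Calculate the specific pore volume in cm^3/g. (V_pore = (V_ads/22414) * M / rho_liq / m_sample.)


Moles adsorbed n = V_ads / 22414 = 77.9 / 22414 = 3.475506e-03 mol
Liquid volume V_liq = n * M / rho_liq = 3.475506e-03 * 58.0 / 1.463 = 0.13778 cm^3
Specific pore volume V_pore = V_liq / m_sample = 0.13778 / 1.9
V_pore = 0.0725 cm^3/g

0.0725


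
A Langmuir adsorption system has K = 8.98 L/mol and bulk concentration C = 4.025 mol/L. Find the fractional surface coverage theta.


Langmuir isotherm: theta = K*C / (1 + K*C)
K*C = 8.98 * 4.025 = 36.1445
theta = 36.1445 / (1 + 36.1445) = 36.1445 / 37.1445
theta = 0.9731

0.9731


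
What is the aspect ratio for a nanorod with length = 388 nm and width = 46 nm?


Aspect ratio AR = length / diameter
AR = 388 / 46
AR = 8.43

8.43


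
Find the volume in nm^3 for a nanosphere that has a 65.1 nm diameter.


Radius r = 65.1/2 = 32.55 nm
Volume V = (4/3) * pi * r^3
V = (4/3) * pi * (32.55)^3
V = 144458.0 nm^3

144458.0


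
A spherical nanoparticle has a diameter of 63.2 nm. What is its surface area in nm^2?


Radius r = 63.2/2 = 31.6 nm
Surface area SA = 4 * pi * r^2
SA = 4 * pi * (31.6)^2
SA = 12548.28 nm^2

12548.28


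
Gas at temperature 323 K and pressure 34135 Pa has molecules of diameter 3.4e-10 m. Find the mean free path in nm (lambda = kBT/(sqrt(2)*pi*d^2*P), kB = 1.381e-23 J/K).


Mean free path: lambda = kB*T / (sqrt(2) * pi * d^2 * P)
lambda = 1.381e-23 * 323 / (sqrt(2) * pi * (3.4e-10)^2 * 34135)
lambda = 2.54433e-07 m
lambda = 254.43 nm

254.43


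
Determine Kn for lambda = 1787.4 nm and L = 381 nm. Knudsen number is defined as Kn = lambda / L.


Knudsen number Kn = lambda / L
Kn = 1787.4 / 381
Kn = 4.6913

4.6913


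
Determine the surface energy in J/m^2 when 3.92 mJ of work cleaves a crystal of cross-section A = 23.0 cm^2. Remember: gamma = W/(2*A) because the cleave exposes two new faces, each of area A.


Convert: A = 23.0 cm^2 = 0.0023 m^2, W = 3.92 mJ = 0.00392 J
Cleaving exposes two faces of area A, so total new surface = 2*A and gamma = W / (2*A)
gamma = 0.00392 / (2 * 0.0023)
gamma = 0.852 J/m^2

0.852


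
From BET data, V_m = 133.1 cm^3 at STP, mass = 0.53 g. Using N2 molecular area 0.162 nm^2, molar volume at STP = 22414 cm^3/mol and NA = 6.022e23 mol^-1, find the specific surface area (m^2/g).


Number of moles in monolayer = V_m / 22414 = 133.1 / 22414 = 0.00593825
Number of molecules = moles * NA = 0.00593825 * 6.022e23
SA = molecules * sigma / mass
SA = (133.1 / 22414) * 6.022e23 * 0.162e-18 / 0.53
SA = 1093.0 m^2/g

1093.0


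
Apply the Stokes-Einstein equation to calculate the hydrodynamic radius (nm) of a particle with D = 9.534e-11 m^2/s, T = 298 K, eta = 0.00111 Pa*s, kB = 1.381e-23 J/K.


Stokes-Einstein: R = kB*T / (6*pi*eta*D)
R = 1.381e-23 * 298 / (6 * pi * 0.00111 * 9.534e-11)
R = 2.06305e-09 m = 2.06 nm

2.06


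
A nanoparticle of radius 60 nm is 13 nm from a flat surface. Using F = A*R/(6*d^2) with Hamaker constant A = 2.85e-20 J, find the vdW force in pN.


Convert to SI: R = 60 nm = 6e-08 m, d = 13 nm = 1.3e-08 m
F = A * R / (6 * d^2)
F = 2.85e-20 * 6e-08 / (6 * (1.3e-08)^2)
F = 1.68639e-12 N = 1.686 pN

1.686


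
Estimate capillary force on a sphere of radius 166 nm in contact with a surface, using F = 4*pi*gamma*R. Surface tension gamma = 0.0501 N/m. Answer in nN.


Convert radius: R = 166 nm = 1.66e-07 m
F = 4 * pi * gamma * R
F = 4 * pi * 0.0501 * 1.66e-07
F = 1.04509e-07 N = 104.5095 nN

104.5095


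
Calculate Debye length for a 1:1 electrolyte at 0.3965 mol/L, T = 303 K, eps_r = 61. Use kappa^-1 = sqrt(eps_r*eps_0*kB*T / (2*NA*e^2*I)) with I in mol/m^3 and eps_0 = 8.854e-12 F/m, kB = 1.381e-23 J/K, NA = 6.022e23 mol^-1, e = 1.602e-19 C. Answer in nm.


Ionic strength I = 0.3965 * 1^2 * 1000 = 396.5 mol/m^3
kappa^-1 = sqrt(61 * 8.854e-12 * 1.381e-23 * 303 / (2 * 6.022e23 * (1.602e-19)^2 * 396.5))
kappa^-1 = 0.429 nm

0.429


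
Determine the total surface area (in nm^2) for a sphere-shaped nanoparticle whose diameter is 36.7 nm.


Radius r = 36.7/2 = 18.35 nm
Surface area SA = 4 * pi * r^2
SA = 4 * pi * (18.35)^2
SA = 4231.38 nm^2

4231.38


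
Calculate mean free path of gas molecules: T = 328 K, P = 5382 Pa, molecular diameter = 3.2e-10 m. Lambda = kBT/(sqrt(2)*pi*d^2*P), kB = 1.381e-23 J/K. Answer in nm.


Mean free path: lambda = kB*T / (sqrt(2) * pi * d^2 * P)
lambda = 1.381e-23 * 328 / (sqrt(2) * pi * (3.2e-10)^2 * 5382)
lambda = 1.84995e-06 m
lambda = 1849.95 nm

1849.95


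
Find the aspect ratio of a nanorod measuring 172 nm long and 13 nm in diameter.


Aspect ratio AR = length / diameter
AR = 172 / 13
AR = 13.23

13.23


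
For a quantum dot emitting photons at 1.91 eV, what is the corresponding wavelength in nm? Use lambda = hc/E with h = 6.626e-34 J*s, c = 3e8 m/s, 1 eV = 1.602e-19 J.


Convert energy: E = 1.91 eV = 1.91 * 1.602e-19 = 3.05982e-19 J
lambda = h*c / E = 6.626e-34 * 3e8 / 3.05982e-19
lambda = 6.49646e-07 m = 649.6 nm

649.6


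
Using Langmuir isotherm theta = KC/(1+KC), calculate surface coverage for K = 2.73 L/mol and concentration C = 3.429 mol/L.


Langmuir isotherm: theta = K*C / (1 + K*C)
K*C = 2.73 * 3.429 = 9.36117
theta = 9.36117 / (1 + 9.36117) = 9.36117 / 10.36117
theta = 0.9035

0.9035


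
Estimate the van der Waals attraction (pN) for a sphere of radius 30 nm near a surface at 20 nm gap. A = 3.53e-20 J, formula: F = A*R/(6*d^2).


Convert to SI: R = 30 nm = 3e-08 m, d = 20 nm = 2e-08 m
F = A * R / (6 * d^2)
F = 3.53e-20 * 3e-08 / (6 * (2e-08)^2)
F = 4.4125e-13 N = 0.441 pN

0.441


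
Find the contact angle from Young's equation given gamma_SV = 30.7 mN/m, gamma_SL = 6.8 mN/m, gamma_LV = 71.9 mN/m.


cos(theta) = (gamma_SV - gamma_SL) / gamma_LV
cos(theta) = (30.7 - 6.8) / 71.9
cos(theta) = 0.332406
theta = arccos(0.332406) = 70.59 degrees

70.59


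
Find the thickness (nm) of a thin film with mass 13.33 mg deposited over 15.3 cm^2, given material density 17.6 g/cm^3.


Convert: m = 13.33 mg = 1.3330e-05 kg, A = 15.3 cm^2 = 1.5300e-03 m^2, rho = 17.6 g/cm^3 = 17600 kg/m^3
t = m / (A * rho)
t = 1.3330e-05 / (1.5300e-03 * 17600)
t = 4.9502e-07 m = 495.0 nm

495.0


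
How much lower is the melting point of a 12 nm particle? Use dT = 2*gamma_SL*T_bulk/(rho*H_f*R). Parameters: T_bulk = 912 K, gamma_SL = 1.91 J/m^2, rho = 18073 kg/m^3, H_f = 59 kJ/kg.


Radius R = 12/2 = 6 nm = 6e-09 m
Convert H_f = 59 kJ/kg = 59000 J/kg
dT = 2 * gamma_SL * T_bulk / (rho * H_f * R)
dT = 2 * 1.91 * 912 / (18073 * 59000 * 6e-09)
dT = 544.5 K

544.5


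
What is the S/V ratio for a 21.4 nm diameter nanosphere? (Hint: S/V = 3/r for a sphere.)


Radius r = 21.4/2 = 10.7 nm
S/V = 3 / r = 3 / 10.7
S/V = 0.2804 nm^-1

0.2804


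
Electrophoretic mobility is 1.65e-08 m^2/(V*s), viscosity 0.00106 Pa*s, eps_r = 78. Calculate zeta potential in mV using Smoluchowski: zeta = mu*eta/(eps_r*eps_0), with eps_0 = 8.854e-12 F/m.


Smoluchowski equation: zeta = mu * eta / (eps_r * eps_0)
zeta = 1.65e-08 * 0.00106 / (78 * 8.854e-12)
zeta = 0.025325 V = 25.33 mV

25.33


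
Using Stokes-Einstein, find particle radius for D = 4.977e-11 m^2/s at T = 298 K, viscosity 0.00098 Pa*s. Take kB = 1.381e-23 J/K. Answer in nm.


Stokes-Einstein: R = kB*T / (6*pi*eta*D)
R = 1.381e-23 * 298 / (6 * pi * 0.00098 * 4.977e-11)
R = 4.47626e-09 m = 4.48 nm

4.48


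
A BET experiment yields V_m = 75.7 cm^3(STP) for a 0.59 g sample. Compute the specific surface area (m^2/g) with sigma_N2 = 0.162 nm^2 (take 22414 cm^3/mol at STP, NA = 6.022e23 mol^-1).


Number of moles in monolayer = V_m / 22414 = 75.7 / 22414 = 0.00337735
Number of molecules = moles * NA = 0.00337735 * 6.022e23
SA = molecules * sigma / mass
SA = (75.7 / 22414) * 6.022e23 * 0.162e-18 / 0.59
SA = 558.4 m^2/g

558.4


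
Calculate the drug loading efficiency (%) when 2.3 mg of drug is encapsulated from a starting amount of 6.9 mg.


Drug loading efficiency = (drug loaded / drug initial) * 100
DLE = 2.3 / 6.9 * 100
DLE = 0.3333 * 100
DLE = 33.33%

33.33


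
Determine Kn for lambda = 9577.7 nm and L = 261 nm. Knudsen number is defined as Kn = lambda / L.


Knudsen number Kn = lambda / L
Kn = 9577.7 / 261
Kn = 36.6962

36.6962


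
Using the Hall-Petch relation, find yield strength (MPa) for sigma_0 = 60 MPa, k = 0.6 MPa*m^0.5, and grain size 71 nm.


d = 71 nm = 7.1e-08 m
sqrt(d) = 0.0002664583
Hall-Petch contribution = k / sqrt(d) = 0.6 / 0.0002664583 = 2251.8 MPa
sigma = sigma_0 + k/sqrt(d) = 60 + 2251.8 = 2311.8 MPa

2311.8


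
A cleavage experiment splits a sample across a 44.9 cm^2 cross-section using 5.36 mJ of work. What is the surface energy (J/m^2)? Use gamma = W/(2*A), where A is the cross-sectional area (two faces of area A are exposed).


Convert: A = 44.9 cm^2 = 0.00449 m^2, W = 5.36 mJ = 0.00536 J
Cleaving exposes two faces of area A, so total new surface = 2*A and gamma = W / (2*A)
gamma = 0.00536 / (2 * 0.00449)
gamma = 0.597 J/m^2

0.597


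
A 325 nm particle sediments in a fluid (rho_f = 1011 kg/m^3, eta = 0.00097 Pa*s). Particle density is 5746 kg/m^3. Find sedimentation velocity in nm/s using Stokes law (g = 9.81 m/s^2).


Radius R = 325/2 nm = 1.625e-07 m
Density difference = 5746 - 1011 = 4735 kg/m^3
v = 2 * R^2 * (rho_p - rho_f) * g / (9 * eta)
v = 2 * (1.625e-07)^2 * 4735 * 9.81 / (9 * 0.00097)
v = 2.81003e-07 m/s = 281.0033 nm/s

281.0033


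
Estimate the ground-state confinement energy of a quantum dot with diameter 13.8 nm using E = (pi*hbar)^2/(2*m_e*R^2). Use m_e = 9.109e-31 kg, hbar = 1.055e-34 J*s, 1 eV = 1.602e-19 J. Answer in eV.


Radius R = 13.8/2 = 6.9 nm = 6.9e-09 m
E = (pi * 1.055e-34)^2 / (2 * 9.109e-31 * (6.9e-09)^2)
E(J) = 1.2665e-21
E = E(J) / 1.602e-19 = 0.0079 eV

0.0079


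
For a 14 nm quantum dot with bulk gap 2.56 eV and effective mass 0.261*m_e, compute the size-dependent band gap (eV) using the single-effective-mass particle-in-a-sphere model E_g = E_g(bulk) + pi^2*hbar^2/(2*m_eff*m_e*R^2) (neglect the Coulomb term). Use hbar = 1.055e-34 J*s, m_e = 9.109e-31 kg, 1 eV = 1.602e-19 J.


Radius R = 14/2 nm = 7e-09 m
Confinement energy dE = pi^2 * hbar^2 / (2 * m_eff * m_e * R^2)
dE = pi^2 * (1.055e-34)^2 / (2 * 0.261 * 9.109e-31 * (7e-09)^2) J, divided by 1.602e-19 J/eV
dE = 0.0294 eV
Total band gap = E_g(bulk) + dE = 2.56 + 0.0294 = 2.5894 eV

2.5894


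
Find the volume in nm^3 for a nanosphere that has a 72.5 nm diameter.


Radius r = 72.5/2 = 36.25 nm
Volume V = (4/3) * pi * r^3
V = (4/3) * pi * (36.25)^3
V = 199532.04 nm^3

199532.04


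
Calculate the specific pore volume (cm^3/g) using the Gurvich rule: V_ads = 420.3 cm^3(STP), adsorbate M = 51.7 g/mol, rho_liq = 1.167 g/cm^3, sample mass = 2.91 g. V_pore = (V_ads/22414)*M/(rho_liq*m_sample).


Moles adsorbed n = V_ads / 22414 = 420.3 / 22414 = 1.875167e-02 mol
Liquid volume V_liq = n * M / rho_liq = 1.875167e-02 * 51.7 / 1.167 = 0.83073 cm^3
Specific pore volume V_pore = V_liq / m_sample = 0.83073 / 2.91
V_pore = 0.2855 cm^3/g

0.2855


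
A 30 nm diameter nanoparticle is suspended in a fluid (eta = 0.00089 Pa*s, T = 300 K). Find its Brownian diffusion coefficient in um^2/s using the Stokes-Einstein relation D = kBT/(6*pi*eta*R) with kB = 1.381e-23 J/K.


Radius R = 30/2 = 15 nm = 1.5e-08 m
D = kB*T / (6*pi*eta*R)
D = 1.381e-23 * 300 / (6 * pi * 0.00089 * 1.5e-08)
D = 1.64639e-11 m^2/s = 16.464 um^2/s

16.464


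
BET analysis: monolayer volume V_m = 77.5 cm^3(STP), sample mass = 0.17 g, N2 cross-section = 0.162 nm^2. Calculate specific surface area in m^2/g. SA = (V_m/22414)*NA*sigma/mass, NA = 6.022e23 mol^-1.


Number of moles in monolayer = V_m / 22414 = 77.5 / 22414 = 0.00345766
Number of molecules = moles * NA = 0.00345766 * 6.022e23
SA = molecules * sigma / mass
SA = (77.5 / 22414) * 6.022e23 * 0.162e-18 / 0.17
SA = 1984.2 m^2/g

1984.2


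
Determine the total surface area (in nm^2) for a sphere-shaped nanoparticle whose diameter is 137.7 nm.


Radius r = 137.7/2 = 68.85 nm
Surface area SA = 4 * pi * r^2
SA = 4 * pi * (68.85)^2
SA = 59568.65 nm^2

59568.65


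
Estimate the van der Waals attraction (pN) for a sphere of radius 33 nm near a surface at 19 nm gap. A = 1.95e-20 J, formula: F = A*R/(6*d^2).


Convert to SI: R = 33 nm = 3.3e-08 m, d = 19 nm = 1.9e-08 m
F = A * R / (6 * d^2)
F = 1.95e-20 * 3.3e-08 / (6 * (1.9e-08)^2)
F = 2.97091e-13 N = 0.297 pN

0.297


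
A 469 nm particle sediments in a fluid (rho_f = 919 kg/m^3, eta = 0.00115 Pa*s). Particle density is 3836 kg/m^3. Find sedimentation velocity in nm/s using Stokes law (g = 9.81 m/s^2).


Radius R = 469/2 nm = 2.345e-07 m
Density difference = 3836 - 919 = 2917 kg/m^3
v = 2 * R^2 * (rho_p - rho_f) * g / (9 * eta)
v = 2 * (2.345e-07)^2 * 2917 * 9.81 / (9 * 0.00115)
v = 3.04075e-07 m/s = 304.075 nm/s

304.075


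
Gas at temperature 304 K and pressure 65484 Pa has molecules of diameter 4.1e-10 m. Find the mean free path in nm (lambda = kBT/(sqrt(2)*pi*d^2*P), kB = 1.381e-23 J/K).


Mean free path: lambda = kB*T / (sqrt(2) * pi * d^2 * P)
lambda = 1.381e-23 * 304 / (sqrt(2) * pi * (4.1e-10)^2 * 65484)
lambda = 8.58419e-08 m
lambda = 85.84 nm

85.84


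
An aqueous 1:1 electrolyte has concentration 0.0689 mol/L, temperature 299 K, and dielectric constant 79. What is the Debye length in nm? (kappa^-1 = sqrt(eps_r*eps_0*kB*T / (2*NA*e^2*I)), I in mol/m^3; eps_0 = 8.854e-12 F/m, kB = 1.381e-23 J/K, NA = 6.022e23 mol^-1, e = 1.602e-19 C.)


Ionic strength I = 0.0689 * 1^2 * 1000 = 68.9 mol/m^3
kappa^-1 = sqrt(79 * 8.854e-12 * 1.381e-23 * 299 / (2 * 6.022e23 * (1.602e-19)^2 * 68.9))
kappa^-1 = 1.165 nm

1.165


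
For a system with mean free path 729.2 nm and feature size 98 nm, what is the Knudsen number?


Knudsen number Kn = lambda / L
Kn = 729.2 / 98
Kn = 7.4408

7.4408


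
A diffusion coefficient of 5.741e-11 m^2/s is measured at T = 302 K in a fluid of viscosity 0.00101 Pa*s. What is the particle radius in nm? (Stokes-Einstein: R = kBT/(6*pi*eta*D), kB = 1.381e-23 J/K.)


Stokes-Einstein: R = kB*T / (6*pi*eta*D)
R = 1.381e-23 * 302 / (6 * pi * 0.00101 * 5.741e-11)
R = 3.81584e-09 m = 3.82 nm

3.82


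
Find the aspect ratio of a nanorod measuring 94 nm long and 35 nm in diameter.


Aspect ratio AR = length / diameter
AR = 94 / 35
AR = 2.69

2.69


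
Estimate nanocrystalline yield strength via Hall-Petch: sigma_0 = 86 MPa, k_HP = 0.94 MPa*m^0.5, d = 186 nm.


d = 186 nm = 1.86e-07 m
sqrt(d) = 0.0004312772
Hall-Petch contribution = k / sqrt(d) = 0.94 / 0.0004312772 = 2179.6 MPa
sigma = sigma_0 + k/sqrt(d) = 86 + 2179.6 = 2265.6 MPa

2265.6


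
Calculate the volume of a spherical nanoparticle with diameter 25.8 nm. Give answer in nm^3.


Radius r = 25.8/2 = 12.9 nm
Volume V = (4/3) * pi * r^3
V = (4/3) * pi * (12.9)^3
V = 8992.03 nm^3

8992.03


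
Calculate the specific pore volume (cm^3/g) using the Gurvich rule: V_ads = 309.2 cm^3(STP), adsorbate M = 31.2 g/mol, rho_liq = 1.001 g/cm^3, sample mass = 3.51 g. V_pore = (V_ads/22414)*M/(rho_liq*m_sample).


Moles adsorbed n = V_ads / 22414 = 309.2 / 22414 = 1.379495e-02 mol
Liquid volume V_liq = n * M / rho_liq = 1.379495e-02 * 31.2 / 1.001 = 0.42997 cm^3
Specific pore volume V_pore = V_liq / m_sample = 0.42997 / 3.51
V_pore = 0.1225 cm^3/g

0.1225


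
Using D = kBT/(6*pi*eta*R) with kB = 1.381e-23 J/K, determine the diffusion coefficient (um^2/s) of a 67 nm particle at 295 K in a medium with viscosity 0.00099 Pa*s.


Radius R = 67/2 = 33.5 nm = 3.35e-08 m
D = kB*T / (6*pi*eta*R)
D = 1.381e-23 * 295 / (6 * pi * 0.00099 * 3.35e-08)
D = 6.5168e-12 m^2/s = 6.517 um^2/s

6.517


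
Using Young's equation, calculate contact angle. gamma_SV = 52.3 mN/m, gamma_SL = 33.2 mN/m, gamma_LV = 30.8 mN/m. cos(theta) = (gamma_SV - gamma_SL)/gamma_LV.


cos(theta) = (gamma_SV - gamma_SL) / gamma_LV
cos(theta) = (52.3 - 33.2) / 30.8
cos(theta) = 0.62013
theta = arccos(0.62013) = 51.67 degrees

51.67


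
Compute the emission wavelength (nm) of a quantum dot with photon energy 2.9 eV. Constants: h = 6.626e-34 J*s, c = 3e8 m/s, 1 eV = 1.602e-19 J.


Convert energy: E = 2.9 eV = 2.9 * 1.602e-19 = 4.6458e-19 J
lambda = h*c / E = 6.626e-34 * 3e8 / 4.6458e-19
lambda = 4.2787e-07 m = 427.9 nm

427.9


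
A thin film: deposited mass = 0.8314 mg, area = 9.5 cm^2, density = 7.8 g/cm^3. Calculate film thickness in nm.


Convert: m = 0.8314 mg = 8.3140e-07 kg, A = 9.5 cm^2 = 9.5000e-04 m^2, rho = 7.8 g/cm^3 = 7800 kg/m^3
t = m / (A * rho)
t = 8.3140e-07 / (9.5000e-04 * 7800)
t = 1.1220e-07 m = 112.2 nm

112.2


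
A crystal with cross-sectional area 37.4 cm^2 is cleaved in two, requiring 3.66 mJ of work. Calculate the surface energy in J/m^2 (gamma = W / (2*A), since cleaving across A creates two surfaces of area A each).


Convert: A = 37.4 cm^2 = 0.00374 m^2, W = 3.66 mJ = 0.00366 J
Cleaving exposes two faces of area A, so total new surface = 2*A and gamma = W / (2*A)
gamma = 0.00366 / (2 * 0.00374)
gamma = 0.489 J/m^2

0.489


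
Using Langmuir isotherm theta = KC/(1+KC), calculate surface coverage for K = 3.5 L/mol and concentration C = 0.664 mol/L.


Langmuir isotherm: theta = K*C / (1 + K*C)
K*C = 3.5 * 0.664 = 2.324
theta = 2.324 / (1 + 2.324) = 2.324 / 3.324
theta = 0.6992

0.6992


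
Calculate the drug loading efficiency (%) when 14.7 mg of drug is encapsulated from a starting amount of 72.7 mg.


Drug loading efficiency = (drug loaded / drug initial) * 100
DLE = 14.7 / 72.7 * 100
DLE = 0.2022 * 100
DLE = 20.22%

20.22


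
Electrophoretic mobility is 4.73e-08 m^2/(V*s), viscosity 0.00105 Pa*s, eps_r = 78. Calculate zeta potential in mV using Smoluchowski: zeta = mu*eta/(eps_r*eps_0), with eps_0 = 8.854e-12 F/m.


Smoluchowski equation: zeta = mu * eta / (eps_r * eps_0)
zeta = 4.73e-08 * 0.00105 / (78 * 8.854e-12)
zeta = 0.071914 V = 71.91 mV

71.91


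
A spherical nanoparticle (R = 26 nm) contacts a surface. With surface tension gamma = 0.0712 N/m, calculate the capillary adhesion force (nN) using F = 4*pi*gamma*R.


Convert radius: R = 26 nm = 2.6e-08 m
F = 4 * pi * gamma * R
F = 4 * pi * 0.0712 * 2.6e-08
F = 2.32629e-08 N = 23.2629 nN

23.2629


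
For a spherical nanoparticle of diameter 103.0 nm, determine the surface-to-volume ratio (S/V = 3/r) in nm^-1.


Radius r = 103.0/2 = 51.5 nm
S/V = 3 / r = 3 / 51.5
S/V = 0.0583 nm^-1

0.0583


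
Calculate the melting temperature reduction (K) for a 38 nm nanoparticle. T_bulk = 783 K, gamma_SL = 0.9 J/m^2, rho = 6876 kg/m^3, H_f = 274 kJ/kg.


Radius R = 38/2 = 19 nm = 1.9e-08 m
Convert H_f = 274 kJ/kg = 274000 J/kg
dT = 2 * gamma_SL * T_bulk / (rho * H_f * R)
dT = 2 * 0.9 * 783 / (6876 * 274000 * 1.9e-08)
dT = 39.4 K

39.4


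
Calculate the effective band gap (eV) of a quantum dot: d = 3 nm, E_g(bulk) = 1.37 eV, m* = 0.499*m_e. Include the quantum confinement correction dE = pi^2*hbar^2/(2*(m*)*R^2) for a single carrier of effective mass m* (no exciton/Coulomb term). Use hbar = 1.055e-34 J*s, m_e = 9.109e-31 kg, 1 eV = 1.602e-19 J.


Radius R = 3/2 nm = 1.5e-09 m
Confinement energy dE = pi^2 * hbar^2 / (2 * m_eff * m_e * R^2)
dE = pi^2 * (1.055e-34)^2 / (2 * 0.499 * 9.109e-31 * (1.5e-09)^2) J, divided by 1.602e-19 J/eV
dE = 0.3352 eV
Total band gap = E_g(bulk) + dE = 1.37 + 0.3352 = 1.7052 eV

1.7052


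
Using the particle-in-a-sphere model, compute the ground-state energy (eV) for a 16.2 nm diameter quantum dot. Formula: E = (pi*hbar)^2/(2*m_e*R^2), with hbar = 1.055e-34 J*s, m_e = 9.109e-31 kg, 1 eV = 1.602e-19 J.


Radius R = 16.2/2 = 8.1 nm = 8.1e-09 m
E = (pi * 1.055e-34)^2 / (2 * 9.109e-31 * (8.1e-09)^2)
E(J) = 9.19039e-22
E = E(J) / 1.602e-19 = 0.0057 eV

0.0057


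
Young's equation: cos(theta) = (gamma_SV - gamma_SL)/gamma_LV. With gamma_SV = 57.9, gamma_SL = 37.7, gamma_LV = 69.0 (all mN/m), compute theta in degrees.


cos(theta) = (gamma_SV - gamma_SL) / gamma_LV
cos(theta) = (57.9 - 37.7) / 69.0
cos(theta) = 0.292754
theta = arccos(0.292754) = 72.98 degrees

72.98


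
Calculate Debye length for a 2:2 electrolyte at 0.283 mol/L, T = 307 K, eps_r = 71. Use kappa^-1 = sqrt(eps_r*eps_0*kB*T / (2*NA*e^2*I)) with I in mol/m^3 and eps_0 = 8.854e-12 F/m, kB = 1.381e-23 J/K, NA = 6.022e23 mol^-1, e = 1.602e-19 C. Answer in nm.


Ionic strength I = 0.283 * 2^2 * 1000 = 1132 mol/m^3
kappa^-1 = sqrt(71 * 8.854e-12 * 1.381e-23 * 307 / (2 * 6.022e23 * (1.602e-19)^2 * 1132))
kappa^-1 = 0.276 nm

0.276


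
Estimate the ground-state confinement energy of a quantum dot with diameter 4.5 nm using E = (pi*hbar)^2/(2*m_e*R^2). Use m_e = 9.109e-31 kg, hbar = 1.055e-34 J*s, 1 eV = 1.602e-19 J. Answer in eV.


Radius R = 4.5/2 = 2.25 nm = 2.25e-09 m
E = (pi * 1.055e-34)^2 / (2 * 9.109e-31 * (2.25e-09)^2)
E(J) = 1.19107e-20
E = E(J) / 1.602e-19 = 0.0743 eV

0.0743


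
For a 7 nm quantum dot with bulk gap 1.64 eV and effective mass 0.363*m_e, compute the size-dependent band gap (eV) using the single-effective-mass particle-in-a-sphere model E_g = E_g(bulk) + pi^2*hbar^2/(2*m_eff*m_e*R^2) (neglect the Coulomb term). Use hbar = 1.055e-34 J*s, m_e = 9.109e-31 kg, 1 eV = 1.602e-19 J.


Radius R = 7/2 nm = 3.5e-09 m
Confinement energy dE = pi^2 * hbar^2 / (2 * m_eff * m_e * R^2)
dE = pi^2 * (1.055e-34)^2 / (2 * 0.363 * 9.109e-31 * (3.5e-09)^2) J, divided by 1.602e-19 J/eV
dE = 0.0846 eV
Total band gap = E_g(bulk) + dE = 1.64 + 0.0846 = 1.7246 eV

1.7246


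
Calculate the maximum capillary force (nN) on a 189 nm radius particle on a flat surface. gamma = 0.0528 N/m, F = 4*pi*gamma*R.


Convert radius: R = 189 nm = 1.89e-07 m
F = 4 * pi * gamma * R
F = 4 * pi * 0.0528 * 1.89e-07
F = 1.25402e-07 N = 125.4023 nN

125.4023


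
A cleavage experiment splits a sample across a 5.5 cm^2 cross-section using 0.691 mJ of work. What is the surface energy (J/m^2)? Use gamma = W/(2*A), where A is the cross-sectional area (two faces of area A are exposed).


Convert: A = 5.5 cm^2 = 0.00055 m^2, W = 0.691 mJ = 0.000691 J
Cleaving exposes two faces of area A, so total new surface = 2*A and gamma = W / (2*A)
gamma = 0.000691 / (2 * 0.00055)
gamma = 0.628 J/m^2

0.628


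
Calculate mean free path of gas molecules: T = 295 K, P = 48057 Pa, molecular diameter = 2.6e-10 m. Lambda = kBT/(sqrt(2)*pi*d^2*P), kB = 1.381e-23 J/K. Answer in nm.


Mean free path: lambda = kB*T / (sqrt(2) * pi * d^2 * P)
lambda = 1.381e-23 * 295 / (sqrt(2) * pi * (2.6e-10)^2 * 48057)
lambda = 2.82259e-07 m
lambda = 282.26 nm

282.26


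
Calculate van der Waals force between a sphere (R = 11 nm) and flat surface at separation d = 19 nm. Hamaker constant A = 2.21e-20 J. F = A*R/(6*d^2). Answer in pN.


Convert to SI: R = 11 nm = 1.1e-08 m, d = 19 nm = 1.9e-08 m
F = A * R / (6 * d^2)
F = 2.21e-20 * 1.1e-08 / (6 * (1.9e-08)^2)
F = 1.12235e-13 N = 0.112 pN

0.112


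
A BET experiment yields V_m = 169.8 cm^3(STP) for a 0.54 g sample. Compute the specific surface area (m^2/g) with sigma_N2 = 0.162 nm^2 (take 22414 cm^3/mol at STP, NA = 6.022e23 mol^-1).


Number of moles in monolayer = V_m / 22414 = 169.8 / 22414 = 0.00757562
Number of molecules = moles * NA = 0.00757562 * 6.022e23
SA = molecules * sigma / mass
SA = (169.8 / 22414) * 6.022e23 * 0.162e-18 / 0.54
SA = 1368.6 m^2/g

1368.6


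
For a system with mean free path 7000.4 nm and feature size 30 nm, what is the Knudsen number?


Knudsen number Kn = lambda / L
Kn = 7000.4 / 30
Kn = 233.3467

233.3467


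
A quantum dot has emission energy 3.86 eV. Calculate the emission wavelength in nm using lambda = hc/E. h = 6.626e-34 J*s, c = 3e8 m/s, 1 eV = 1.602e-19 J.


Convert energy: E = 3.86 eV = 3.86 * 1.602e-19 = 6.18372e-19 J
lambda = h*c / E = 6.626e-34 * 3e8 / 6.18372e-19
lambda = 3.21457e-07 m = 321.5 nm

321.5


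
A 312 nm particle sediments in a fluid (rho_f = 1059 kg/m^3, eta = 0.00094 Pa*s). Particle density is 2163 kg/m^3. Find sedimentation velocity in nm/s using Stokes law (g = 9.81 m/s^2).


Radius R = 312/2 nm = 1.56e-07 m
Density difference = 2163 - 1059 = 1104 kg/m^3
v = 2 * R^2 * (rho_p - rho_f) * g / (9 * eta)
v = 2 * (1.56e-07)^2 * 1104 * 9.81 / (9 * 0.00094)
v = 6.23084e-08 m/s = 62.3084 nm/s

62.3084


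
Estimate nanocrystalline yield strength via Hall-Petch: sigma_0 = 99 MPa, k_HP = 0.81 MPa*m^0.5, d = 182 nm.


d = 182 nm = 1.82e-07 m
sqrt(d) = 0.0004266146
Hall-Petch contribution = k / sqrt(d) = 0.81 / 0.0004266146 = 1898.7 MPa
sigma = sigma_0 + k/sqrt(d) = 99 + 1898.7 = 1997.7 MPa

1997.7


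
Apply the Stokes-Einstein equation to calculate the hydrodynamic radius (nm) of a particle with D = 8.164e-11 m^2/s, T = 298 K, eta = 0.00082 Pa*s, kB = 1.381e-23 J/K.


Stokes-Einstein: R = kB*T / (6*pi*eta*D)
R = 1.381e-23 * 298 / (6 * pi * 0.00082 * 8.164e-11)
R = 3.26131e-09 m = 3.26 nm

3.26


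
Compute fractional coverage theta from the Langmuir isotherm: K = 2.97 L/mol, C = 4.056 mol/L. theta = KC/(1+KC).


Langmuir isotherm: theta = K*C / (1 + K*C)
K*C = 2.97 * 4.056 = 12.04632
theta = 12.04632 / (1 + 12.04632) = 12.04632 / 13.04632
theta = 0.9234

0.9234


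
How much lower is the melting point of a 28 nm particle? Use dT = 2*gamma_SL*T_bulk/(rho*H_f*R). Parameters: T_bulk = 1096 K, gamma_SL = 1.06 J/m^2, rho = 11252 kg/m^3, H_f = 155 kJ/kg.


Radius R = 28/2 = 14 nm = 1.4e-08 m
Convert H_f = 155 kJ/kg = 155000 J/kg
dT = 2 * gamma_SL * T_bulk / (rho * H_f * R)
dT = 2 * 1.06 * 1096 / (11252 * 155000 * 1.4e-08)
dT = 95.2 K

95.2


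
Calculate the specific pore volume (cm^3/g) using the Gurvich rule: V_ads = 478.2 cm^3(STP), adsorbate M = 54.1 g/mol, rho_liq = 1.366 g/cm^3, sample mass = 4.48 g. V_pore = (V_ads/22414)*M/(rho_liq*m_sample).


Moles adsorbed n = V_ads / 22414 = 478.2 / 22414 = 2.133488e-02 mol
Liquid volume V_liq = n * M / rho_liq = 2.133488e-02 * 54.1 / 1.366 = 0.84496 cm^3
Specific pore volume V_pore = V_liq / m_sample = 0.84496 / 4.48
V_pore = 0.1886 cm^3/g

0.1886


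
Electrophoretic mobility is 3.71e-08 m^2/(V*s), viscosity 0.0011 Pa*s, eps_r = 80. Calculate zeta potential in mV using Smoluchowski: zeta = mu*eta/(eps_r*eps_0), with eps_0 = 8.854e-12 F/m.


Smoluchowski equation: zeta = mu * eta / (eps_r * eps_0)
zeta = 3.71e-08 * 0.0011 / (80 * 8.854e-12)
zeta = 0.057615 V = 57.62 mV

57.62


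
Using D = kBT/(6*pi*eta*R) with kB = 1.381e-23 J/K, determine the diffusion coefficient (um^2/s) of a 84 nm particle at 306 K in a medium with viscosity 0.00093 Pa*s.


Radius R = 84/2 = 42 nm = 4.2e-08 m
D = kB*T / (6*pi*eta*R)
D = 1.381e-23 * 306 / (6 * pi * 0.00093 * 4.2e-08)
D = 5.7396e-12 m^2/s = 5.74 um^2/s

5.74


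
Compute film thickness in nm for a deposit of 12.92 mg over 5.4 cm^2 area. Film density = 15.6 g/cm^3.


Convert: m = 12.92 mg = 1.2920e-05 kg, A = 5.4 cm^2 = 5.4000e-04 m^2, rho = 15.6 g/cm^3 = 15600 kg/m^3
t = m / (A * rho)
t = 1.2920e-05 / (5.4000e-04 * 15600)
t = 1.5337e-06 m = 1533.7 nm

1533.7


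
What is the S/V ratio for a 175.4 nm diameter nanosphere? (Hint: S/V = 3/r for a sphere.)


Radius r = 175.4/2 = 87.7 nm
S/V = 3 / r = 3 / 87.7
S/V = 0.0342 nm^-1

0.0342


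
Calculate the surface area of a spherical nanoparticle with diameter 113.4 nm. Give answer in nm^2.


Radius r = 113.4/2 = 56.7 nm
Surface area SA = 4 * pi * r^2
SA = 4 * pi * (56.7)^2
SA = 40399.5 nm^2

40399.5


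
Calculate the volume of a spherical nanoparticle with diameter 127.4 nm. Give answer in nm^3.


Radius r = 127.4/2 = 63.7 nm
Volume V = (4/3) * pi * r^3
V = (4/3) * pi * (63.7)^3
V = 1082696.93 nm^3

1082696.93


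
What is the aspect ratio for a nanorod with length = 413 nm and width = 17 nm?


Aspect ratio AR = length / diameter
AR = 413 / 17
AR = 24.29

24.29


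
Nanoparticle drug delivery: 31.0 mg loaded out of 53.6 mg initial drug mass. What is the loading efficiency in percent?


Drug loading efficiency = (drug loaded / drug initial) * 100
DLE = 31.0 / 53.6 * 100
DLE = 0.5784 * 100
DLE = 57.84%

57.84


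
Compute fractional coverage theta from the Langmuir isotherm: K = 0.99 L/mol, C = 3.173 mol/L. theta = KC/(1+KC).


Langmuir isotherm: theta = K*C / (1 + K*C)
K*C = 0.99 * 3.173 = 3.14127
theta = 3.14127 / (1 + 3.14127) = 3.14127 / 4.14127
theta = 0.7585

0.7585


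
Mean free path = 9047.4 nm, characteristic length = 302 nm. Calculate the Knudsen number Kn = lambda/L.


Knudsen number Kn = lambda / L
Kn = 9047.4 / 302
Kn = 29.9583

29.9583


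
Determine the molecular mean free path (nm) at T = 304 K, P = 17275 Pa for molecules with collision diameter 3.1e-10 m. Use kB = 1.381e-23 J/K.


Mean free path: lambda = kB*T / (sqrt(2) * pi * d^2 * P)
lambda = 1.381e-23 * 304 / (sqrt(2) * pi * (3.1e-10)^2 * 17275)
lambda = 5.69195e-07 m
lambda = 569.19 nm

569.19


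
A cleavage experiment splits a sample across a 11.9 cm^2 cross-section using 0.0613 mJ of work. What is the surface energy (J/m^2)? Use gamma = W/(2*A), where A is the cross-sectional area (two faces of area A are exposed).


Convert: A = 11.9 cm^2 = 0.00119 m^2, W = 0.0613 mJ = 6.13e-05 J
Cleaving exposes two faces of area A, so total new surface = 2*A and gamma = W / (2*A)
gamma = 6.13e-05 / (2 * 0.00119)
gamma = 0.026 J/m^2

0.026


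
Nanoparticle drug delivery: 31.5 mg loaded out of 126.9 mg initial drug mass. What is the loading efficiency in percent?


Drug loading efficiency = (drug loaded / drug initial) * 100
DLE = 31.5 / 126.9 * 100
DLE = 0.2482 * 100
DLE = 24.82%

24.82


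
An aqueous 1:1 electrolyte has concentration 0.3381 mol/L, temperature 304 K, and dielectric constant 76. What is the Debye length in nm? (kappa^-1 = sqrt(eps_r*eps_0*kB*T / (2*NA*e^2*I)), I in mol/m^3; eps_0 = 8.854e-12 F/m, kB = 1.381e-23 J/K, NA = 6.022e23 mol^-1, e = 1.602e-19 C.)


Ionic strength I = 0.3381 * 1^2 * 1000 = 338.1 mol/m^3
kappa^-1 = sqrt(76 * 8.854e-12 * 1.381e-23 * 304 / (2 * 6.022e23 * (1.602e-19)^2 * 338.1))
kappa^-1 = 0.52 nm

0.52


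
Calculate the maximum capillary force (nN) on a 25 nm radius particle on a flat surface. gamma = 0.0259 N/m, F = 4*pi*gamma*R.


Convert radius: R = 25 nm = 2.5e-08 m
F = 4 * pi * gamma * R
F = 4 * pi * 0.0259 * 2.5e-08
F = 8.13672e-09 N = 8.1367 nN

8.1367


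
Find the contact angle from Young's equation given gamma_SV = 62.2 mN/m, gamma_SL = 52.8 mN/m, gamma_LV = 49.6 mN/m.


cos(theta) = (gamma_SV - gamma_SL) / gamma_LV
cos(theta) = (62.2 - 52.8) / 49.6
cos(theta) = 0.189516
theta = arccos(0.189516) = 79.08 degrees

79.08


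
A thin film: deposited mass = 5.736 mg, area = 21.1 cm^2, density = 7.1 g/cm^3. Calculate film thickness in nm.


Convert: m = 5.736 mg = 5.7360e-06 kg, A = 21.1 cm^2 = 2.1100e-03 m^2, rho = 7.1 g/cm^3 = 7100 kg/m^3
t = m / (A * rho)
t = 5.7360e-06 / (2.1100e-03 * 7100)
t = 3.8288e-07 m = 382.9 nm

382.9


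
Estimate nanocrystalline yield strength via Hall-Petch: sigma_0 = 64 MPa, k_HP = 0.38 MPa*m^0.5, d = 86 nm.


d = 86 nm = 8.6e-08 m
sqrt(d) = 0.0002932576
Hall-Petch contribution = k / sqrt(d) = 0.38 / 0.0002932576 = 1295.8 MPa
sigma = sigma_0 + k/sqrt(d) = 64 + 1295.8 = 1359.8 MPa

1359.8


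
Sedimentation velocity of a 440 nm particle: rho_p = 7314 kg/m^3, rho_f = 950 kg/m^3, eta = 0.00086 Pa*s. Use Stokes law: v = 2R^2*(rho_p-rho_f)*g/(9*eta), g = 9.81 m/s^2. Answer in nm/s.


Radius R = 440/2 nm = 2.2e-07 m
Density difference = 7314 - 950 = 6364 kg/m^3
v = 2 * R^2 * (rho_p - rho_f) * g / (9 * eta)
v = 2 * (2.2e-07)^2 * 6364 * 9.81 / (9 * 0.00086)
v = 7.80789e-07 m/s = 780.7888 nm/s

780.7888


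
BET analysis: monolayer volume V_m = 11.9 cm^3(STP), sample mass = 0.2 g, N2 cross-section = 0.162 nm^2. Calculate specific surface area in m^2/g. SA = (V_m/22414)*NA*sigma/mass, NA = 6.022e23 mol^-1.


Number of moles in monolayer = V_m / 22414 = 11.9 / 22414 = 0.00053092
Number of molecules = moles * NA = 0.00053092 * 6.022e23
SA = molecules * sigma / mass
SA = (11.9 / 22414) * 6.022e23 * 0.162e-18 / 0.2
SA = 259.0 m^2/g

259.0


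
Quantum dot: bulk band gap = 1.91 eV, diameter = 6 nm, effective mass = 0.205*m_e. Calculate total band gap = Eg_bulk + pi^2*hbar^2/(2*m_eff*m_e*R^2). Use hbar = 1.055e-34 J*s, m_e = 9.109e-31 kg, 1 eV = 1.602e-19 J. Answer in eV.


Radius R = 6/2 nm = 3e-09 m
Confinement energy dE = pi^2 * hbar^2 / (2 * m_eff * m_e * R^2)
dE = pi^2 * (1.055e-34)^2 / (2 * 0.205 * 9.109e-31 * (3e-09)^2) J, divided by 1.602e-19 J/eV
dE = 0.204 eV
Total band gap = E_g(bulk) + dE = 1.91 + 0.204 = 2.114 eV

2.114


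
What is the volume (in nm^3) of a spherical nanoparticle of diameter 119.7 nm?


Radius r = 119.7/2 = 59.85 nm
Volume V = (4/3) * pi * r^3
V = (4/3) * pi * (59.85)^3
V = 898009.79 nm^3

898009.79


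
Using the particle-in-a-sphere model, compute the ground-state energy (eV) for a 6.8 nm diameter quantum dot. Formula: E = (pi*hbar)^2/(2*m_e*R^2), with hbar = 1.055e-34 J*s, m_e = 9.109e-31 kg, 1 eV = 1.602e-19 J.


Radius R = 6.8/2 = 3.4 nm = 3.4e-09 m
E = (pi * 1.055e-34)^2 / (2 * 9.109e-31 * (3.4e-09)^2)
E(J) = 5.2161e-21
E = E(J) / 1.602e-19 = 0.0326 eV

0.0326


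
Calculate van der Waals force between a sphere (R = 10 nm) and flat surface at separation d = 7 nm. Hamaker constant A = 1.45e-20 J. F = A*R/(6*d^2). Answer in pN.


Convert to SI: R = 10 nm = 1e-08 m, d = 7 nm = 7e-09 m
F = A * R / (6 * d^2)
F = 1.45e-20 * 1e-08 / (6 * (7e-09)^2)
F = 4.93197e-13 N = 0.493 pN

0.493


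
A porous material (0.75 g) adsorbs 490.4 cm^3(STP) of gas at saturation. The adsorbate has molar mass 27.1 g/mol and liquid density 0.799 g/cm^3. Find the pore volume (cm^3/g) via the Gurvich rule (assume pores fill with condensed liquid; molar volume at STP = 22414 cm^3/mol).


Moles adsorbed n = V_ads / 22414 = 490.4 / 22414 = 2.187918e-02 mol
Liquid volume V_liq = n * M / rho_liq = 2.187918e-02 * 27.1 / 0.799 = 0.74208 cm^3
Specific pore volume V_pore = V_liq / m_sample = 0.74208 / 0.75
V_pore = 0.9894 cm^3/g

0.9894


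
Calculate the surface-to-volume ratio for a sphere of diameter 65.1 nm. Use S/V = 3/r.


Radius r = 65.1/2 = 32.55 nm
S/V = 3 / r = 3 / 32.55
S/V = 0.0922 nm^-1

0.0922


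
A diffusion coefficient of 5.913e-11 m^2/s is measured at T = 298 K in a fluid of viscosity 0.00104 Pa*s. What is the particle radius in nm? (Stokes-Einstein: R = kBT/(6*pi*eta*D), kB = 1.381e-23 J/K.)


Stokes-Einstein: R = kB*T / (6*pi*eta*D)
R = 1.381e-23 * 298 / (6 * pi * 0.00104 * 5.913e-11)
R = 3.55032e-09 m = 3.55 nm

3.55


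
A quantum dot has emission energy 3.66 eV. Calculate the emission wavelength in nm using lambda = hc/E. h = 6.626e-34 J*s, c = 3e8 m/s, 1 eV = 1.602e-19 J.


Convert energy: E = 3.66 eV = 3.66 * 1.602e-19 = 5.86332e-19 J
lambda = h*c / E = 6.626e-34 * 3e8 / 5.86332e-19
lambda = 3.39023e-07 m = 339.0 nm

339.0


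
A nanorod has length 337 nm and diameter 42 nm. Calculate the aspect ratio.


Aspect ratio AR = length / diameter
AR = 337 / 42
AR = 8.02

8.02


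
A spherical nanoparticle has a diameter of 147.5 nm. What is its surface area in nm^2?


Radius r = 147.5/2 = 73.75 nm
Surface area SA = 4 * pi * r^2
SA = 4 * pi * (73.75)^2
SA = 68349.28 nm^2

68349.28


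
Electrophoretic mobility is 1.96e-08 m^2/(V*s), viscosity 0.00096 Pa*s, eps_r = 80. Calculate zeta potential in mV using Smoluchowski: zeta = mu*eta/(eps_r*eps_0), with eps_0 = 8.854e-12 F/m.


Smoluchowski equation: zeta = mu * eta / (eps_r * eps_0)
zeta = 1.96e-08 * 0.00096 / (80 * 8.854e-12)
zeta = 0.026564 V = 26.56 mV

26.56


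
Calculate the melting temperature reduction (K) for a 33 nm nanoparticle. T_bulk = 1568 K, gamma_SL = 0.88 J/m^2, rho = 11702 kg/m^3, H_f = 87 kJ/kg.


Radius R = 33/2 = 16.5 nm = 1.65e-08 m
Convert H_f = 87 kJ/kg = 87000 J/kg
dT = 2 * gamma_SL * T_bulk / (rho * H_f * R)
dT = 2 * 0.88 * 1568 / (11702 * 87000 * 1.65e-08)
dT = 164.3 K

164.3


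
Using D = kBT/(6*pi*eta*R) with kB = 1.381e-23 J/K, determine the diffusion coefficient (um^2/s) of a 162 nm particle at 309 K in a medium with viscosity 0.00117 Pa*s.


Radius R = 162/2 = 81 nm = 8.1e-08 m
D = kB*T / (6*pi*eta*R)
D = 1.381e-23 * 309 / (6 * pi * 0.00117 * 8.1e-08)
D = 2.3888e-12 m^2/s = 2.389 um^2/s

2.389


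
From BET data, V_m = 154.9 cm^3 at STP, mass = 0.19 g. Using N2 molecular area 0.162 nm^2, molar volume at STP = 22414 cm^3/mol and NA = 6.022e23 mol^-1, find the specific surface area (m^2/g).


Number of moles in monolayer = V_m / 22414 = 154.9 / 22414 = 0.00691086
Number of molecules = moles * NA = 0.00691086 * 6.022e23
SA = molecules * sigma / mass
SA = (154.9 / 22414) * 6.022e23 * 0.162e-18 / 0.19
SA = 3548.4 m^2/g

3548.4


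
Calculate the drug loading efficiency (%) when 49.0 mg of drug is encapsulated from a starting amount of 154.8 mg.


Drug loading efficiency = (drug loaded / drug initial) * 100
DLE = 49.0 / 154.8 * 100
DLE = 0.3165 * 100
DLE = 31.65%

31.65


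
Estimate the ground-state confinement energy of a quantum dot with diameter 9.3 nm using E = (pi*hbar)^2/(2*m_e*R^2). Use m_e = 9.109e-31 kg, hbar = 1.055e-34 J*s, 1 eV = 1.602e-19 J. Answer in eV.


Radius R = 9.3/2 = 4.65 nm = 4.65e-09 m
E = (pi * 1.055e-34)^2 / (2 * 9.109e-31 * (4.65e-09)^2)
E(J) = 2.78868e-21
E = E(J) / 1.602e-19 = 0.0174 eV

0.0174


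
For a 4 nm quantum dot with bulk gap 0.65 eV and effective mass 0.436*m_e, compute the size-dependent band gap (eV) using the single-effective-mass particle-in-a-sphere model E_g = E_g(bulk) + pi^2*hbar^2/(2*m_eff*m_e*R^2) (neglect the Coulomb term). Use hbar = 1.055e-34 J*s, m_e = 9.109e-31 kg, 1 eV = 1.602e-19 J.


Radius R = 4/2 nm = 2e-09 m
Confinement energy dE = pi^2 * hbar^2 / (2 * m_eff * m_e * R^2)
dE = pi^2 * (1.055e-34)^2 / (2 * 0.436 * 9.109e-31 * (2e-09)^2) J, divided by 1.602e-19 J/eV
dE = 0.2158 eV
Total band gap = E_g(bulk) + dE = 0.65 + 0.2158 = 0.8658 eV

0.8658


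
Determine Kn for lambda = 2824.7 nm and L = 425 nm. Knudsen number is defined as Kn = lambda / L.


Knudsen number Kn = lambda / L
Kn = 2824.7 / 425
Kn = 6.6464

6.6464


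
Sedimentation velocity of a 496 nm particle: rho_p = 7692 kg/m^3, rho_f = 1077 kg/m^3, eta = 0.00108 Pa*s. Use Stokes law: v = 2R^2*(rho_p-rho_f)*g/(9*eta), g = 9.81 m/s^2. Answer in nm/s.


Radius R = 496/2 nm = 2.48e-07 m
Density difference = 7692 - 1077 = 6615 kg/m^3
v = 2 * R^2 * (rho_p - rho_f) * g / (9 * eta)
v = 2 * (2.48e-07)^2 * 6615 * 9.81 / (9 * 0.00108)
v = 8.21232e-07 m/s = 821.2322 nm/s

821.2322


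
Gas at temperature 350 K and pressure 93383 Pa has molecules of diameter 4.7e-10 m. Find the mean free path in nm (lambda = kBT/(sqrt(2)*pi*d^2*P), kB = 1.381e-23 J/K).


Mean free path: lambda = kB*T / (sqrt(2) * pi * d^2 * P)
lambda = 1.381e-23 * 350 / (sqrt(2) * pi * (4.7e-10)^2 * 93383)
lambda = 5.27392e-08 m
lambda = 52.74 nm

52.74


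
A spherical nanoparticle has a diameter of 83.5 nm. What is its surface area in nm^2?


Radius r = 83.5/2 = 41.75 nm
Surface area SA = 4 * pi * r^2
SA = 4 * pi * (41.75)^2
SA = 21903.97 nm^2

21903.97
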